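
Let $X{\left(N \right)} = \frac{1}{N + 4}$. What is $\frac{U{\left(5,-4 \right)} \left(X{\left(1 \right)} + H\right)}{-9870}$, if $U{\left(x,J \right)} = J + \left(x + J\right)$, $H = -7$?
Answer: $- \frac{17}{8225} \approx -0.0020669$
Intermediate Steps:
$X{\left(N \right)} = \frac{1}{4 + N}$
$U{\left(x,J \right)} = x + 2 J$ ($U{\left(x,J \right)} = J + \left(J + x\right) = x + 2 J$)
$\frac{U{\left(5,-4 \right)} \left(X{\left(1 \right)} + H\right)}{-9870} = \frac{\left(5 + 2 \left(-4\right)\right) \left(\frac{1}{4 + 1} - 7\right)}{-9870} = \left(5 - 8\right) \left(\frac{1}{5} - 7\right) \left(- \frac{1}{9870}\right) = - 3 \left(\frac{1}{5} - 7\right) \left(- \frac{1}{9870}\right) = \left(-3\right) \left(- \frac{34}{5}\right) \left(- \frac{1}{9870}\right) = \frac{102}{5} \left(- \frac{1}{9870}\right) = - \frac{17}{8225}$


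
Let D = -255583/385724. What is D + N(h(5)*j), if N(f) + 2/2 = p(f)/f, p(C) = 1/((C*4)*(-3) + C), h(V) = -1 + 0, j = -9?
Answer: -571790261/343680084 ≈ -1.6637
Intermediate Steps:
h(V) = -1
p(C) = -1/(11*C) (p(C) = 1/((4*C)*(-3) + C) = 1/(-12*C + C) = 1/(-11*C) = -1/(11*C))
N(f) = -1 - 1/(11*f**2) (N(f) = -1 + (-1/(11*f))/f = -1 - 1/(11*f**2))
D = -255583/385724 (D = -255583*1/385724 = -255583/385724 ≈ -0.66261)
D + N(h(5)*j) = -255583/385724 + (-1 - 1/(11*(-1*(-9))**2)) = -255583/385724 + (-1 - 1/11/9**2) = -255583/385724 + (-1 - 1/11*1/81) = -255583/385724 + (-1 - 1/891) = -255583/385724 - 892/891 = -571790261/343680084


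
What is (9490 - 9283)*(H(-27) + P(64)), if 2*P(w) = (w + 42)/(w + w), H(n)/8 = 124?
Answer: 26295003/128 ≈ 2.0543e+5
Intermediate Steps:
H(n) = 992 (H(n) = 8*124 = 992)
P(w) = (42 + w)/(4*w) (P(w) = ((w + 42)/(w + w))/2 = ((42 + w)/((2*w)))/2 = ((42 + w)*(1/(2*w)))/2 = ((42 + w)/(2*w))/2 = (42 + w)/(4*w))
(9490 - 9283)*(H(-27) + P(64)) = (9490 - 9283)*(992 + (1/4)*(42 + 64)/64) = 207*(992 + (1/4)*(1/64)*106) = 207*(992 + 53/128) = 207*(127029/128) = 26295003/128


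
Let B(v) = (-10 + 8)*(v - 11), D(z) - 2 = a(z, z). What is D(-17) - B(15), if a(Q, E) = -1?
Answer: 9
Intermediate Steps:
D(z) = 1 (D(z) = 2 - 1 = 1)
B(v) = 22 - 2*v (B(v) = -2*(-11 + v) = 22 - 2*v)
D(-17) - B(15) = 1 - (22 - 2*15) = 1 - (22 - 30) = 1 - 1*(-8) = 1 + 8 = 9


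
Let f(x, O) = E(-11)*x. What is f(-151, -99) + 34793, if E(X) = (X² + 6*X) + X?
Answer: 28149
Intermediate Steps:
E(X) = X² + 7*X
f(x, O) = 44*x (f(x, O) = (-11*(7 - 11))*x = (-11*(-4))*x = 44*x)
f(-151, -99) + 34793 = 44*(-151) + 34793 = -6644 + 34793 = 28149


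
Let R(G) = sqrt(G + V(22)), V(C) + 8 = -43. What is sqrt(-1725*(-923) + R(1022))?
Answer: sqrt(1592175 + sqrt(971)) ≈ 1261.8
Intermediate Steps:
V(C) = -51 (V(C) = -8 - 43 = -51)
R(G) = sqrt(-51 + G) (R(G) = sqrt(G - 51) = sqrt(-51 + G))
sqrt(-1725*(-923) + R(1022)) = sqrt(-1725*(-923) + sqrt(-51 + 1022)) = sqrt(1592175 + sqrt(971))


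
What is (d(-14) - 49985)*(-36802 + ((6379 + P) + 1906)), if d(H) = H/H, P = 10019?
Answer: 924604032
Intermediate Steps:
d(H) = 1
(d(-14) - 49985)*(-36802 + ((6379 + P) + 1906)) = (1 - 49985)*(-36802 + ((6379 + 10019) + 1906)) = -49984*(-36802 + (16398 + 1906)) = -49984*(-36802 + 18304) = -49984*(-18498) = 924604032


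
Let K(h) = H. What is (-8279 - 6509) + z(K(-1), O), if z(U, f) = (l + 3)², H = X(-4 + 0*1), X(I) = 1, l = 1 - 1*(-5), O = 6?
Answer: -14707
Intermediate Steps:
l = 6 (l = 1 + 5 = 6)
H = 1
K(h) = 1
z(U, f) = 81 (z(U, f) = (6 + 3)² = 9² = 81)
(-8279 - 6509) + z(K(-1), O) = (-8279 - 6509) + 81 = -14788 + 81 = -14707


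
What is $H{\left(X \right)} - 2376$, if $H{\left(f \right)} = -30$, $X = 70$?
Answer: $-2406$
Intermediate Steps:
$H{\left(X \right)} - 2376 = -30 - 2376 = -2406$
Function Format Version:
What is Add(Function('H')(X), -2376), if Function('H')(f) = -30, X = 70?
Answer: -2406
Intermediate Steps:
Add(Function('H')(X), -2376) = Add(-30, -2376) = -2406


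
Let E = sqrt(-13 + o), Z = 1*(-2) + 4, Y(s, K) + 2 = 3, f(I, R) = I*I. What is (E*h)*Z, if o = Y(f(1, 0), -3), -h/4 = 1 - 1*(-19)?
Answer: -320*I*sqrt(3) ≈ -554.26*I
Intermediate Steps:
f(I, R) = I**2
Y(s, K) = 1 (Y(s, K) = -2 + 3 = 1)
h = -80 (h = -4*(1 - 1*(-19)) = -4*(1 + 19) = -4*20 = -80)
Z = 2 (Z = -2 + 4 = 2)
o = 1
E = 2*I*sqrt(3) (E = sqrt(-13 + 1) = sqrt(-12) = 2*I*sqrt(3) ≈ 3.4641*I)
(E*h)*Z = ((2*I*sqrt(3))*(-80))*2 = -160*I*sqrt(3)*2 = -320*I*sqrt(3)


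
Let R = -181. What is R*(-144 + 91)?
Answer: 9593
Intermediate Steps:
R*(-144 + 91) = -181*(-144 + 91) = -181*(-53) = 9593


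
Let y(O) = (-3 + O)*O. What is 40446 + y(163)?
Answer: 66526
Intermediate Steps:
y(O) = O*(-3 + O)
40446 + y(163) = 40446 + 163*(-3 + 163) = 40446 + 163*160 = 40446 + 26080 = 66526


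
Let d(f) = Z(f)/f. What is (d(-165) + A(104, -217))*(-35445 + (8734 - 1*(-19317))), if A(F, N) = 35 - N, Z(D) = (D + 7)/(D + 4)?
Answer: -49497077468/26565 ≈ -1.8632e+6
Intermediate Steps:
Z(D) = (7 + D)/(4 + D)
d(f) = (7 + f)/(f*(4 + f)) (d(f) = ((7 + f)/(4 + f))/f = (7 + f)/(f*(4 + f)))
(d(-165) + A(104, -217))*(-35445 + (8734 - 1*(-19317))) = ((7 - 165)/((-165)*(4 - 165)) + (35 - 1*(-217)))*(-35445 + (8734 - 1*(-19317))) = (-1/165*(-158)/(-161) + (35 + 217))*(-35445 + (8734 + 19317)) = (-1/165*(-1/161)*(-158) + 252)*(-35445 + 28051) = (-158/26565 + 252)*(-7394) = (6694222/26565)*(-7394) = -49497077468/26565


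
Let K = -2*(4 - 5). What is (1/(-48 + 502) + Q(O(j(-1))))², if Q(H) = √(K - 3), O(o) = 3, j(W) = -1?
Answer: -206115/206116 + I/227 ≈ -1.0 + 0.0044053*I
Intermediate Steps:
K = 2 (K = -2*(-1) = 2)
Q(H) = I (Q(H) = √(2 - 3) = √(-1) = I)
(1/(-48 + 502) + Q(O(j(-1))))² = (1/(-48 + 502) + I)² = (1/454 + I)²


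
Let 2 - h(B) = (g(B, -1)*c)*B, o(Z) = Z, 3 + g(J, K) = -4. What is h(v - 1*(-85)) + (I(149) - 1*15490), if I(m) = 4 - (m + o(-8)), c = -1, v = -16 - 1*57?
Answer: -15709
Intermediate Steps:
v = -73 (v = -16 - 57 = -73)
g(J, K) = -7 (g(J, K) = -3 - 4 = -7)
I(m) = 12 - m (I(m) = 4 - (m - 8) = 4 - (-8 + m) = 4 + (8 - m) = 12 - m)
h(B) = 2 - 7*B (h(B) = 2 - (-7*(-1))*B = 2 - 7*B)
h(v - 1*(-85)) + (I(149) - 1*15490) = (2 - 7*(-73 - 1*(-85))) + ((12 - 1*149) - 1*15490) = (2 - 7*(-73 + 85)) + ((12 - 149) - 15490) = (2 - 7*12) + (-137 - 15490) = (2 - 84) - 15627 = -82 - 15627 = -15709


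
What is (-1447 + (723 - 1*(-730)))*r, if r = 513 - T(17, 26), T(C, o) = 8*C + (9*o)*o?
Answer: -34242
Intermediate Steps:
T(C, o) = 8*C + 9*o²
r = -5707 (r = 513 - (8*17 + 9*26²) = 513 - (136 + 9*676) = 513 - (136 + 6084) = 513 - 1*6220 = 513 - 6220 = -5707)
(-1447 + (723 - 1*(-730)))*r = (-1447 + (723 - 1*(-730)))*(-5707) = (-1447 + (723 + 730))*(-5707) = (-1447 + 1453)*(-5707) = 6*(-5707) = -34242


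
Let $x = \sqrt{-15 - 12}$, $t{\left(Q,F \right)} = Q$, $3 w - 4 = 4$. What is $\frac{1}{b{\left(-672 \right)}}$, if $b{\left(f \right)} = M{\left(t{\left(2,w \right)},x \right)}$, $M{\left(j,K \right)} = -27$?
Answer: $- \frac{1}{27} \approx -0.037037$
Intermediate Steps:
$w = \frac{8}{3}$ ($w = \frac{4}{3} + \frac{1}{3} \cdot 4 = \frac{4}{3} + \frac{4}{3} = \frac{8}{3} \approx 2.6667$)
$x = 3 i \sqrt{3}$ ($x = \sqrt{-27} = 3 i \sqrt{3} \approx 5.1962 i$)
$b{\left(f \right)} = -27$
$\frac{1}{b{\left(-672 \right)}} = \frac{1}{-27} = - \frac{1}{27}$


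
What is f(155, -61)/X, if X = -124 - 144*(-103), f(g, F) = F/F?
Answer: 1/14708 ≈ 6.7990e-5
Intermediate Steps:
f(g, F) = 1
X = 14708 (X = -124 + 14832 = 14708)
f(155, -61)/X = 1/14708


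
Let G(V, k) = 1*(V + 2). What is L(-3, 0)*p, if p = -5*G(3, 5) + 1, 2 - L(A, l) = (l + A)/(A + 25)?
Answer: -564/11 ≈ -51.273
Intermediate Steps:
G(V, k) = 2 + V (G(V, k) = 1*(2 + V) = 2 + V)
L(A, l) = 2 - (A + l)/(25 + A) (L(A, l) = 2 - (l + A)/(A + 25) = 2 - (A + l)/(25 + A))
p = -24 (p = -5*(2 + 3) + 1 = -5*5 + 1 = -25 + 1 = -24)
L(-3, 0)*p = ((50 - 3 - 1*0)/(25 - 3))*(-24) = ((50 - 3 + 0)/22)*(-24) = ((1/22)*47)*(-24) = (47/22)*(-24) = -564/11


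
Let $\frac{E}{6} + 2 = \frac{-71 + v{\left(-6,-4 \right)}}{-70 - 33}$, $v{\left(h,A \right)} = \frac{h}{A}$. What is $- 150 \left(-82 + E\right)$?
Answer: $\frac{1389750}{103} \approx 13493.0$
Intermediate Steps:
$E = - \frac{819}{103}$ ($E = -12 + 6 \frac{-71 - \frac{6}{-4}}{-70 - 33} = -12 + 6 \frac{-71 - - \frac{3}{2}}{-103} = -12 + 6 \left(-71 + \frac{3}{2}\right) \left(- \frac{1}{103}\right) = -12 + 6 \left(\left(- \frac{139}{2}\right) \left(- \frac{1}{103}\right)\right) = -12 + 6 \cdot \frac{139}{206} = -12 + \frac{417}{103} = - \frac{819}{103} \approx -7.9515$)
$- 150 \left(-82 + E\right) = - 150 \left(-82 - \frac{819}{103}\right) = \left(-150\right) \left(- \frac{9265}{103}\right) = \frac{1389750}{103}$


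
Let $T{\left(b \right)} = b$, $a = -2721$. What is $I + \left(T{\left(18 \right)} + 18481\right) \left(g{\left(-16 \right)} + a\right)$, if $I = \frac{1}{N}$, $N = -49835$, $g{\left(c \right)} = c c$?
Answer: $- \frac{2272477744226}{49835} \approx -4.56 \cdot 10^{7}$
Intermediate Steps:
$g{\left(c \right)} = c^{2}$
$I = - \frac{1}{49835}$ ($I = \frac{1}{-49835} = - \frac{1}{49835} \approx -2.0066 \cdot 10^{-5}$)
$I + \left(T{\left(18 \right)} + 18481\right) \left(g{\left(-16 \right)} + a\right) = - \frac{1}{49835} + \left(18 + 18481\right) \left(\left(-16\right)^{2} - 2721\right) = - \frac{1}{49835} + 18499 \left(256 - 2721\right) = - \frac{1}{49835} + 18499 \left(-2465\right) = - \frac{1}{49835} - 45600035 = - \frac{2272477744226}{49835}$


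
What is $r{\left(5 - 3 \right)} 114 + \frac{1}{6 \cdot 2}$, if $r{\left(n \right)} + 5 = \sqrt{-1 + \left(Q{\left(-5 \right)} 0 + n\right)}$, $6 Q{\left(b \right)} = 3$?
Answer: $- \frac{5471}{12} \approx -455.92$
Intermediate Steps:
$Q{\left(b \right)} = \frac{1}{2}$ ($Q{\left(b \right)} = \frac{1}{6} \cdot 3 = \frac{1}{2}$)
$r{\left(n \right)} = -5 + \sqrt{-1 + n}$ ($r{\left(n \right)} = -5 + \sqrt{-1 + \left(\frac{1}{2} \cdot 0 + n\right)} = -5 + \sqrt{-1 + \left(0 + n\right)} = -5 + \sqrt{-1 + n}$)
$r{\left(5 - 3 \right)} 114 + \frac{1}{6 \cdot 2} = \left(-5 + \sqrt{-1 + \left(5 - 3\right)}\right) 114 + \frac{1}{6 \cdot 2} = \left(-5 + \sqrt{-1 + 2}\right) 114 + \frac{1}{12} = \left(-5 + \sqrt{1}\right) 114 + \frac{1}{12} = \left(-5 + 1\right) 114 + \frac{1}{12} = \left(-4\right) 114 + \frac{1}{12} = -456 + \frac{1}{12} = - \frac{5471}{12}$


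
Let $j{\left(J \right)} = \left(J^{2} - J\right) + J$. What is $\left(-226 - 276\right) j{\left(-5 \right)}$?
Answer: $-12550$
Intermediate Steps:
$j{\left(J \right)} = J^{2}$
$\left(-226 - 276\right) j{\left(-5 \right)} = \left(-226 - 276\right) \left(-5\right)^{2} = \left(-502\right) 25 = -12550$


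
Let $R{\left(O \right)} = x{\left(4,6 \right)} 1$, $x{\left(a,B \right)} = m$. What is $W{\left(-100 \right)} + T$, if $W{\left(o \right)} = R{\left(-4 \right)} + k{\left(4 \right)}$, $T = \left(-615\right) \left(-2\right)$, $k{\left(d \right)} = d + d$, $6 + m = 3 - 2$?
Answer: $1233$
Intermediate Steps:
$m = -5$ ($m = -6 + \left(3 - 2\right) = -6 + 1 = -5$)
$x{\left(a,B \right)} = -5$
$k{\left(d \right)} = 2 d$
$T = 1230$
$R{\left(O \right)} = -5$ ($R{\left(O \right)} = \left(-5\right) 1 = -5$)
$W{\left(o \right)} = 3$ ($W{\left(o \right)} = -5 + 2 \cdot 4 = -5 + 8 = 3$)
$W{\left(-100 \right)} + T = 3 + 1230 = 1233$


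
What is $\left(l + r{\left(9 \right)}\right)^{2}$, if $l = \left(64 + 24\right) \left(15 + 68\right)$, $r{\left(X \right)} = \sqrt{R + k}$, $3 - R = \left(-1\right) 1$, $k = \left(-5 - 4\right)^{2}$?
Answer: $\left(7304 + \sqrt{85}\right)^{2} \approx 5.3483 \cdot 10^{7}$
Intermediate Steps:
$k = 81$ ($k = \left(-9\right)^{2} = 81$)
$R = 4$ ($R = 3 - \left(-1\right) 1 = 3 - -1 = 3 + 1 = 4$)
$r{\left(X \right)} = \sqrt{85}$ ($r{\left(X \right)} = \sqrt{4 + 81} = \sqrt{85}$)
$l = 7304$ ($l = 88 \cdot 83 = 7304$)
$\left(l + r{\left(9 \right)}\right)^{2} = \left(7304 + \sqrt{85}\right)^{2}$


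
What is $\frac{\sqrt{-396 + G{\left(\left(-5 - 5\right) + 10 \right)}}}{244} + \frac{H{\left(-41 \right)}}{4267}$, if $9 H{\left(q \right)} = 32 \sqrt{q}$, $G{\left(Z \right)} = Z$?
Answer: $\frac{i \left(3904 \sqrt{41} + 115209 \sqrt{11}\right)}{4685166} \approx 0.086892 i$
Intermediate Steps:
$H{\left(q \right)} = \frac{32 \sqrt{q}}{9}$
$\frac{\sqrt{-396 + G{\left(\left(-5 - 5\right) + 10 \right)}}}{244} + \frac{H{\left(-41 \right)}}{4267} = \frac{\sqrt{-396 + \left(\left(-5 - 5\right) + 10\right)}}{244} + \frac{\frac{32}{9} \sqrt{-41}}{4267} = \sqrt{-396 + \left(-10 + 10\right)} \frac{1}{244} + \frac{32 i \sqrt{41}}{9} \cdot \frac{1}{4267} = \sqrt{-396 + 0} \cdot \frac{1}{244} + \frac{32 i \sqrt{41}}{9} \cdot \frac{1}{4267} = \sqrt{-396} \cdot \frac{1}{244} + \frac{32 i \sqrt{41}}{38403} = 6 i \sqrt{11} \cdot \frac{1}{244} + \frac{32 i \sqrt{41}}{38403} = \frac{3 i \sqrt{11}}{122} + \frac{32 i \sqrt{41}}{38403}$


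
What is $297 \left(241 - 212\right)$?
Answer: $8613$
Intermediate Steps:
$297 \left(241 - 212\right) = 297 \cdot 29 = 8613$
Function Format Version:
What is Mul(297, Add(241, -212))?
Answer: 8613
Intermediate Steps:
Mul(297, Add(241, -212)) = Mul(297, 29) = 8613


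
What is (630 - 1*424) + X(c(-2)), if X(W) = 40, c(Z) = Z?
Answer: 246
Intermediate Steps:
(630 - 1*424) + X(c(-2)) = (630 - 1*424) + 40 = (630 - 424) + 40 = 206 + 40 = 246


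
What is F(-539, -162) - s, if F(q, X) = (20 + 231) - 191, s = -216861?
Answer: 216921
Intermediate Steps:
F(q, X) = 60 (F(q, X) = 251 - 191 = 60)
F(-539, -162) - s = 60 - 1*(-216861) = 60 + 216861 = 216921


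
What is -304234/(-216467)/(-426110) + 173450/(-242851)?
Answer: -7999442827778817/11200136747328935 ≈ -0.71423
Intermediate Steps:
-304234/(-216467)/(-426110) + 173450/(-242851) = -304234*(-1/216467)*(-1/426110) + 173450*(-1/242851) = (304234/216467)*(-1/426110) - 173450/242851 = -152117/46119376685 - 173450/242851 = -7999442827778817/11200136747328935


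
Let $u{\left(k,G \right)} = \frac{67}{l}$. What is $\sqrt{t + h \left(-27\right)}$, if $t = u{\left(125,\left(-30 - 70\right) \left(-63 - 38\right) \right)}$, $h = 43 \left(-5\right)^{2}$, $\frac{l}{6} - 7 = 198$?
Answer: $\frac{i \sqrt{43911840090}}{1230} \approx 170.37 i$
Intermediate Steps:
$l = 1230$ ($l = 42 + 6 \cdot 198 = 42 + 1188 = 1230$)
$h = 1075$ ($h = 43 \cdot 25 = 1075$)
$u{\left(k,G \right)} = \frac{67}{1230}$
$t = \frac{67}{1230} \approx 0.054472$
$\sqrt{t + h \left(-27\right)} = \sqrt{\frac{67}{1230} + 1075 \left(-27\right)} = \sqrt{\frac{67}{1230} - 29025} = \sqrt{- \frac{35700683}{1230}} = \frac{i \sqrt{43911840090}}{1230}$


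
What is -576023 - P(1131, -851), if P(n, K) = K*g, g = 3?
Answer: -573470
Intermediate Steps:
P(n, K) = 3*K (P(n, K) = K*3 = 3*K)
-576023 - P(1131, -851) = -576023 - 3*(-851) = -576023 - 1*(-2553) = -576023 + 2553 = -573470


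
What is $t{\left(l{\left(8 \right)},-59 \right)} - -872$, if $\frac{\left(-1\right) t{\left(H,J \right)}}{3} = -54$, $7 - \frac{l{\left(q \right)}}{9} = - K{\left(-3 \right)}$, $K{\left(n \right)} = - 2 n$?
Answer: $1034$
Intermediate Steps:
$l{\left(q \right)} = 117$ ($l{\left(q \right)} = 63 - 9 \left(- \left(-2\right) \left(-3\right)\right) = 63 - 9 \left(\left(-1\right) 6\right) = 63 - -54 = 63 + 54 = 117$)
$t{\left(H,J \right)} = 162$ ($t{\left(H,J \right)} = \left(-3\right) \left(-54\right) = 162$)
$t{\left(l{\left(8 \right)},-59 \right)} - -872 = 162 - -872 = 162 + 872 = 1034$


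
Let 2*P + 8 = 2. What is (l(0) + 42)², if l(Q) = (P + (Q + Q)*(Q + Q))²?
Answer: 2601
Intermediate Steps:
P = -3 (P = -4 + (½)*2 = -4 + 1 = -3)
l(Q) = (-3 + 4*Q²)² (l(Q) = (-3 + (Q + Q)*(Q + Q))² = (-3 + (2*Q)*(2*Q))² = (-3 + 4*Q²)²)
(l(0) + 42)² = ((-3 + 4*0²)² + 42)² = ((-3 + 4*0)² + 42)² = ((-3 + 0)² + 42)² = ((-3)² + 42)² = (9 + 42)² = 51² = 2601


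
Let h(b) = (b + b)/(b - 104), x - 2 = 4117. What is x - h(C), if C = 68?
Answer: 37105/9 ≈ 4122.8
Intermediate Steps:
x = 4119 (x = 2 + 4117 = 4119)
h(b) = 2*b/(-104 + b) (h(b) = (2*b)/(-104 + b) = 2*b/(-104 + b))
x - h(C) = 4119 - 2*68/(-104 + 68) = 4119 - 2*68/(-36) = 4119 - 2*68*(-1)/36 = 4119 - 1*(-34/9) = 4119 + 34/9 = 37105/9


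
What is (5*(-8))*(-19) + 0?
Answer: 760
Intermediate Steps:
(5*(-8))*(-19) + 0 = -40*(-19) + 0 = 760 + 0 = 760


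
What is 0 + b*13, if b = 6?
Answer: 78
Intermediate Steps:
0 + b*13 = 0 + 6*13 = 0 + 78 = 78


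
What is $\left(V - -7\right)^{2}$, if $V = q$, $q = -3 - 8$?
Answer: $16$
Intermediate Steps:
$q = -11$ ($q = -3 - 8 = -11$)
$V = -11$
$\left(V - -7\right)^{2} = \left(-11 - -7\right)^{2} = \left(-11 + 7\right)^{2} = \left(-4\right)^{2} = 16$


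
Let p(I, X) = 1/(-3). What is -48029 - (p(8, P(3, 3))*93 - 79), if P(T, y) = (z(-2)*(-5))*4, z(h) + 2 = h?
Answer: -47919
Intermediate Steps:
z(h) = -2 + h
P(T, y) = 80 (P(T, y) = ((-2 - 2)*(-5))*4 = -4*(-5)*4 = 20*4 = 80)
p(I, X) = -⅓ (p(I, X) = 1*(-⅓) = -⅓)
-48029 - (p(8, P(3, 3))*93 - 79) = -48029 - (-⅓*93 - 79) = -48029 - (-31 - 79) = -48029 - 1*(-110) = -48029 + 110 = -47919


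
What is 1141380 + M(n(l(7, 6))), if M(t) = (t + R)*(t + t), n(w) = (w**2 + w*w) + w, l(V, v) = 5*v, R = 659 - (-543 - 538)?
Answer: 14207580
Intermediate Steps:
R = 1740 (R = 659 - 1*(-1081) = 659 + 1081 = 1740)
n(w) = w + 2*w**2 (n(w) = (w**2 + w**2) + w = 2*w**2 + w = w + 2*w**2)
M(t) = 2*t*(1740 + t) (M(t) = (t + 1740)*(t + t) = (1740 + t)*(2*t) = 2*t*(1740 + t))
1141380 + M(n(l(7, 6))) = 1141380 + 2*((5*6)*(1 + 2*(5*6)))*(1740 + (5*6)*(1 + 2*(5*6))) = 1141380 + 2*(30*(1 + 2*30))*(1740 + 30*(1 + 2*30)) = 1141380 + 2*(30*(1 + 60))*(1740 + 30*(1 + 60)) = 1141380 + 2*(30*61)*(1740 + 30*61) = 1141380 + 2*1830*(1740 + 1830) = 1141380 + 2*1830*3570 = 1141380 + 13066200 = 14207580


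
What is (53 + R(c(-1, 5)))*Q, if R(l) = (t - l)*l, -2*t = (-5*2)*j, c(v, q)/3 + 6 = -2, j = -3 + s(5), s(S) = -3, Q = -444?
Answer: -87468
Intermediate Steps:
j = -6 (j = -3 - 3 = -6)
c(v, q) = -24 (c(v, q) = -18 + 3*(-2) = -18 - 6 = -24)
t = -30 (t = -(-5*2)*(-6)/2 = -(-5)*(-6) = -1/2*60 = -30)
R(l) = l*(-30 - l) (R(l) = (-30 - l)*l = l*(-30 - l))
(53 + R(c(-1, 5)))*Q = (53 - 1*(-24)*(30 - 24))*(-444) = (53 - 1*(-24)*6)*(-444) = (53 + 144)*(-444) = 197*(-444) = -87468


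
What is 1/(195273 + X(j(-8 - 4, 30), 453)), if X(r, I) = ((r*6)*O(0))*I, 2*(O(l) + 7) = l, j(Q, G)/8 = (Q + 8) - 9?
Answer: 1/2173977 ≈ 4.5999e-7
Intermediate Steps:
j(Q, G) = -8 + 8*Q (j(Q, G) = 8*((Q + 8) - 9) = 8*((8 + Q) - 9) = 8*(-1 + Q) = -8 + 8*Q)
O(l) = -7 + l/2
X(r, I) = -42*I*r (X(r, I) = ((r*6)*(-7 + (½)*0))*I = ((6*r)*(-7 + 0))*I = ((6*r)*(-7))*I = (-42*r)*I = -42*I*r)
1/(195273 + X(j(-8 - 4, 30), 453)) = 1/(195273 - 42*453*(-8 + 8*(-8 - 4))) = 1/(195273 - 42*453*(-8 + 8*(-12))) = 1/(195273 - 42*453*(-8 - 96)) = 1/(195273 - 42*453*(-104)) = 1/(195273 + 1978704) = 1/2173977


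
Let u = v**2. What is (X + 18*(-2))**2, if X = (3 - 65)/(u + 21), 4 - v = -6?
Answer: 19518724/14641 ≈ 1333.2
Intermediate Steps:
v = 10 (v = 4 - 1*(-6) = 4 + 6 = 10)
u = 100 (u = 10**2 = 100)
X = -62/121 (X = (3 - 65)/(100 + 21) = -62/121 ≈ -0.51240)
(X + 18*(-2))**2 = (-62/121 + 18*(-2))**2 = (-62/121 - 36)**2 = (-4418/121)**2 = 19518724/14641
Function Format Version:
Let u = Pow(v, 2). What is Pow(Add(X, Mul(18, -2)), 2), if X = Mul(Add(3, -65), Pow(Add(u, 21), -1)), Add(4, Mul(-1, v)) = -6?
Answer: Rational(19518724, 14641) ≈ 1333.2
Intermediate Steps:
v = 10 (v = Add(4, Mul(-1, -6)) = Add(4, 6) = 10)
u = 100 (u = Pow(10, 2) = 100)
X = Rational(-62, 121) (X = Mul(Add(3, -65), Pow(Add(100, 21), -1)) = Mul(-62, Pow(121, -1)) = Mul(-62, Rational(1, 121)) = Rational(-62, 121) ≈ -0.51240)
Pow(Add(X, Mul(18, -2)), 2) = Pow(Add(Rational(-62, 121), Mul(18, -2)), 2) = Pow(Add(Rational(-62, 121), -36), 2) = Pow(Rational(-4418, 121), 2) = Rational(19518724, 14641)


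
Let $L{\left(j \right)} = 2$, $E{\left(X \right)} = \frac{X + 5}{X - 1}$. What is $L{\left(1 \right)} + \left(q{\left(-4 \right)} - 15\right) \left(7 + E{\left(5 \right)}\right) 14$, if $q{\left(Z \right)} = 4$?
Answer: $-1461$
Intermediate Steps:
$E{\left(X \right)} = \frac{5 + X}{-1 + X}$
$L{\left(1 \right)} + \left(q{\left(-4 \right)} - 15\right) \left(7 + E{\left(5 \right)}\right) 14 = 2 + \left(4 - 15\right) \left(7 + \frac{5 + 5}{-1 + 5}\right) 14 = 2 + - 11 \left(7 + \frac{1}{4} \cdot 10\right) 14 = 2 + - 11 \left(7 + \frac{5}{2}\right) 14 = 2 + \left(-11\right) \frac{19}{2} \cdot 14 = 2 - 1463 = -1461$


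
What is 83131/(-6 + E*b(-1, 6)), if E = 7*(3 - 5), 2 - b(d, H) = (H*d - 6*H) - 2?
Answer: -83131/650 ≈ -127.89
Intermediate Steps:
b(d, H) = 4 + 6*H - H*d (b(d, H) = 2 - ((H*d - 6*H) - 2) = 2 - ((-6*H + H*d) - 2) = 2 - (-2 - 6*H + H*d) = 2 + (2 + 6*H - H*d) = 4 + 6*H - H*d)
E = -14 (E = 7*(-2) = -14)
83131/(-6 + E*b(-1, 6)) = 83131/(-6 - 14*(4 + 6*6 - 1*6*(-1))) = 83131/(-6 - 14*(4 + 36 + 6)) = 83131/(-6 - 14*46) = 83131/(-6 - 644) = 83131/(-650) = 83131*(-1/650) = -83131/650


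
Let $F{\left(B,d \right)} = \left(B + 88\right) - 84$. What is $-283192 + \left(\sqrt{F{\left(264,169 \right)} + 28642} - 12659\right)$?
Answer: $-295851 + 7 \sqrt{590} \approx -2.9568 \cdot 10^{5}$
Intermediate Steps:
$F{\left(B,d \right)} = 4 + B$ ($F{\left(B,d \right)} = \left(88 + B\right) - 84 = 4 + B$)
$-283192 + \left(\sqrt{F{\left(264,169 \right)} + 28642} - 12659\right) = -283192 + \left(\sqrt{\left(4 + 264\right) + 28642} - 12659\right) = -283192 - \left(12659 - \sqrt{268 + 28642}\right) = -283192 - \left(12659 - \sqrt{28910}\right) = -283192 - \left(12659 - 7 \sqrt{590}\right) = -295851 + 7 \sqrt{590}$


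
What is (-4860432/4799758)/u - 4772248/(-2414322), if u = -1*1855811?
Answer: 10627135521800422532/5376359318388228909 ≈ 1.9766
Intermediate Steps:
u = -1855811
(-4860432/4799758)/u - 4772248/(-2414322) = -4860432/4799758/(-1855811) - 4772248/(-2414322) = -4860432*1/4799758*(-1/1855811) - 4772248*(-1/2414322) = -2430216/2399879*(-1/1855811) + 2386124/1207161 = 2430216/4453721846869 + 2386124/1207161 = 10627135521800422532/5376359318388228909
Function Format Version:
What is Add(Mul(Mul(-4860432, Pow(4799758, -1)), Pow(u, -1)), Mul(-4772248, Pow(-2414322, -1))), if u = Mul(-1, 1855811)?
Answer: Rational(10627135521800422532, 5376359318388228909) ≈ 1.9766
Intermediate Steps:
u = -1855811
Add(Mul(Mul(-4860432, Pow(4799758, -1)), Pow(u, -1)), Mul(-4772248, Pow(-2414322, -1))) = Add(Mul(Mul(-4860432, Pow(4799758, -1)), Pow(-1855811, -1)), Mul(-4772248, Pow(-2414322, -1))) = Add(Mul(Mul(-4860432, Rational(1, 4799758)), Rational(-1, 1855811)), Mul(-4772248, Rational(-1, 2414322))) = Add(Mul(Rational(-2430216, 2399879), Rational(-1, 1855811)), Rational(2386124, 1207161)) = Add(Rational(2430216, 4453721846869), Rational(2386124, 1207161)) = Rational(10627135521800422532, 5376359318388228909)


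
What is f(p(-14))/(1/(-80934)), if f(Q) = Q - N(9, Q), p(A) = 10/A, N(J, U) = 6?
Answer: 543414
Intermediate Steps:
f(Q) = -6 + Q (f(Q) = Q - 1*6 = Q - 6 = -6 + Q)
f(p(-14))/(1/(-80934)) = (-6 + 10/(-14))/(1/(-80934)) = (-6 + 10*(-1/14))/(-1/80934) = (-6 - 5/7)*(-80934) = -47/7*(-80934) = 543414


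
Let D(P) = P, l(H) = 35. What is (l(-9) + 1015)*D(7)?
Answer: 7350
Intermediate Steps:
(l(-9) + 1015)*D(7) = (35 + 1015)*7 = 1050*7 = 7350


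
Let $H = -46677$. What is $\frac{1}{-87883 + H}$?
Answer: $- \frac{1}{134560} \approx -7.4316 \cdot 10^{-6}$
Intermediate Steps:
$\frac{1}{-87883 + H} = \frac{1}{-87883 - 46677} = \frac{1}{-134560} = - \frac{1}{134560}$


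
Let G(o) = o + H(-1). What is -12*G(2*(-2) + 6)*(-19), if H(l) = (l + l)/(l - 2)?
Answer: 608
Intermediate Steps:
H(l) = 2*l/(-2 + l) (H(l) = (2*l)/(-2 + l) = 2*l/(-2 + l))
G(o) = ⅔ + o (G(o) = o + 2*(-1)/(-2 - 1) = o + 2*(-1)/(-3) = o + 2*(-1)*(-⅓) = o + ⅔ = ⅔ + o)
-12*G(2*(-2) + 6)*(-19) = -12*(⅔ + (2*(-2) + 6))*(-19) = -12*(⅔ + (-4 + 6))*(-19) = -12*(⅔ + 2)*(-19) = -12*8/3*(-19) = -32*(-19) = 608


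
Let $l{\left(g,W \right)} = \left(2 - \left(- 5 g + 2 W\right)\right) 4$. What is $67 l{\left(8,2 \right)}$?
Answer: $10184$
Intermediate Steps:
$l{\left(g,W \right)} = 8 - 8 W + 20 g$ ($l{\left(g,W \right)} = \left(2 - \left(- 5 g + 2 W\right)\right) 4 = \left(2 - 2 W + 5 g\right) 4 = 8 - 8 W + 20 g$)
$67 l{\left(8,2 \right)} = 67 \left(8 - 16 + 20 \cdot 8\right) = 67 \left(8 - 16 + 160\right) = 67 \cdot 152 = 10184$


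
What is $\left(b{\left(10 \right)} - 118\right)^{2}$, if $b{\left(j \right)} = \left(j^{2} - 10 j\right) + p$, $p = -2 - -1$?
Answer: $14161$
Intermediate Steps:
$p = -1$ ($p = -2 + 1 = -1$)
$b{\left(j \right)} = -1 + j^{2} - 10 j$ ($b{\left(j \right)} = \left(j^{2} - 10 j\right) - 1 = -1 + j^{2} - 10 j$)
$\left(b{\left(10 \right)} - 118\right)^{2} = \left(\left(-1 + 10^{2} - 100\right) - 118\right)^{2} = \left(\left(-1 + 100 - 100\right) - 118\right)^{2} = \left(-1 - 118\right)^{2} = \left(-119\right)^{2} = 14161$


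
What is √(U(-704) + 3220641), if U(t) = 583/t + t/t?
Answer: √206121035/8 ≈ 1794.6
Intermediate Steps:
U(t) = 1 + 583/t (U(t) = 583/t + 1 = 1 + 583/t)
√(U(-704) + 3220641) = √((583 - 704)/(-704) + 3220641) = √(-1/704*(-121) + 3220641) = √(11/64 + 3220641) = √(206121035/64) = √206121035/8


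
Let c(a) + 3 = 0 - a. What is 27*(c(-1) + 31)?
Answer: 783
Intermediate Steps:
c(a) = -3 - a (c(a) = -3 + (0 - a) = -3 - a)
27*(c(-1) + 31) = 27*((-3 - 1*(-1)) + 31) = 27*((-3 + 1) + 31) = 27*(-2 + 31) = 27*29 = 783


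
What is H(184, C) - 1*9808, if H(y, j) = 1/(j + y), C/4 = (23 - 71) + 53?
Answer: -2000831/204 ≈ -9808.0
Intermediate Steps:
C = 20 (C = 4*((23 - 71) + 53) = 4*(-48 + 53) = 4*5 = 20)
H(184, C) - 1*9808 = 1/(20 + 184) - 1*9808 = 1/204 - 9808 = -2000831/204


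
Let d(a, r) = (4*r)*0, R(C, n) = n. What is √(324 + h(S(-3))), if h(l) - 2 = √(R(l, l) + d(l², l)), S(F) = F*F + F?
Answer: √(326 + √6) ≈ 18.123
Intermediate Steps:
S(F) = F + F² (S(F) = F² + F = F + F²)
d(a, r) = 0
h(l) = 2 + √l (h(l) = 2 + √(l + 0) = 2 + √l)
√(324 + h(S(-3))) = √(324 + (2 + √(-3*(1 - 3)))) = √(324 + (2 + √(-3*(-2)))) = √(324 + (2 + √6)) = √(326 + √6)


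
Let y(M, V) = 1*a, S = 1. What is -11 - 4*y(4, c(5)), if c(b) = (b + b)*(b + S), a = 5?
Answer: -31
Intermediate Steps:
c(b) = 2*b*(1 + b) (c(b) = (b + b)*(b + 1) = (2*b)*(1 + b) = 2*b*(1 + b))
y(M, V) = 5 (y(M, V) = 1*5 = 5)
-11 - 4*y(4, c(5)) = -11 - 4*5 = -11 - 20 = -31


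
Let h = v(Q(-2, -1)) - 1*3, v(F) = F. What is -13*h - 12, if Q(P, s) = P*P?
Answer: -25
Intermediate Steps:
Q(P, s) = P²
h = 1 (h = (-2)² - 1*3 = 4 - 3 = 1)
-13*h - 12 = -13*1 - 12 = -13 - 12 = -25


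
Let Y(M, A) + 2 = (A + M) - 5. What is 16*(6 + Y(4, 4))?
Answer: 112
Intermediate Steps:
Y(M, A) = -7 + A + M (Y(M, A) = -2 + ((A + M) - 5) = -2 + (-5 + A + M) = -7 + A + M)
16*(6 + Y(4, 4)) = 16*(6 + (-7 + 4 + 4)) = 16*(6 + 1) = 16*7 = 112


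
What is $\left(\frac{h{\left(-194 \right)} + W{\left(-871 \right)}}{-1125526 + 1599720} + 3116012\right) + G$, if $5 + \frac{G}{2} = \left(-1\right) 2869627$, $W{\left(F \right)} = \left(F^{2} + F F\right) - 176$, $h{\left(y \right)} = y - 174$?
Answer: $- \frac{621964421075}{237097} \approx -2.6232 \cdot 10^{6}$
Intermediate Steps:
$h{\left(y \right)} = -174 + y$ ($h{\left(y \right)} = y - 174 = -174 + y$)
$W{\left(F \right)} = -176 + 2 F^{2}$ ($W{\left(F \right)} = \left(F^{2} + F^{2}\right) - 176 = 2 F^{2} - 176 = -176 + 2 F^{2}$)
$G = -5739264$ ($G = -10 + 2 \left(\left(-1\right) 2869627\right) = -10 + 2 \left(-2869627\right) = -10 - 5739254 = -5739264$)
$\left(\frac{h{\left(-194 \right)} + W{\left(-871 \right)}}{-1125526 + 1599720} + 3116012\right) + G = \left(\frac{\left(-174 - 194\right) - \left(176 - 2 \left(-871\right)^{2}\right)}{-1125526 + 1599720} + 3116012\right) - 5739264 = \left(\frac{-368 + \left(-176 + 2 \cdot 758641\right)}{474194} + 3116012\right) - 5739264 = \left(\left(-368 + \left(-176 + 1517282\right)\right) \frac{1}{474194} + 3116012\right) - 5739264 = \left(\left(-368 + 1517106\right) \frac{1}{474194} + 3116012\right) - 5739264 = \left(1516738 \cdot \frac{1}{474194} + 3116012\right) - 5739264 = \left(\frac{758369}{237097} + 3116012\right) - 5739264 = \frac{738797855533}{237097} - 5739264 = - \frac{621964421075}{237097}$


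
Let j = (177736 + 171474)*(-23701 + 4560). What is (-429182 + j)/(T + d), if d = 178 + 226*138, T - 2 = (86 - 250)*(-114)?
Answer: -139263704/1043 ≈ -1.3352e+5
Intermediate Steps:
T = 18698 (T = 2 + (86 - 250)*(-114) = 2 - 164*(-114) = 2 + 18696 = 18698)
j = -6684228610 (j = 349210*(-19141) = -6684228610)
d = 31366 (d = 178 + 31188 = 31366)
(-429182 + j)/(T + d) = (-429182 - 6684228610)/(18698 + 31366) = -6684657792/50064 = -6684657792*1/50064 = -139263704/1043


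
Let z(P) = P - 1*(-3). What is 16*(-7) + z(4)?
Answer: -105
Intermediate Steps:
z(P) = 3 + P (z(P) = P + 3 = 3 + P)
16*(-7) + z(4) = 16*(-7) + (3 + 4) = -112 + 7 = -105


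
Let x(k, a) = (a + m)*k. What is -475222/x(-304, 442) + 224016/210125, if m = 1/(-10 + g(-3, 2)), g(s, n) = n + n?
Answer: 17719807431/3848649500 ≈ 4.6042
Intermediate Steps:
g(s, n) = 2*n
m = -⅙ (m = 1/(-10 + 2*2) = 1/(-10 + 4) = 1/(-6) = -⅙ ≈ -0.16667)
x(k, a) = k*(-⅙ + a) (x(k, a) = (a - ⅙)*k = (-⅙ + a)*k = k*(-⅙ + a))
-475222/x(-304, 442) + 224016/210125 = -475222*(-1/(304*(-⅙ + 442))) + 224016/210125 = -475222/((-304*2651/6)) + 224016*(1/210125) = -475222/(-402952/3) + 224016/210125 = -475222*(-3/402952) + 224016/210125 = 64803/18316 + 224016/210125 = 17719807431/3848649500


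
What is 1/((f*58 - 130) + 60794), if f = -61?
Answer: 1/57126 ≈ 1.7505e-5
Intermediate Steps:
1/((f*58 - 130) + 60794) = 1/((-61*58 - 130) + 60794) = 1/((-3538 - 130) + 60794) = 1/(-3668 + 60794) = 1/57126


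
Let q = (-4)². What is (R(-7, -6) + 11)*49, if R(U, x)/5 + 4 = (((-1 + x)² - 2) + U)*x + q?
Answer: -55321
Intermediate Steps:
q = 16
R(U, x) = 60 + 5*x*(-2 + U + (-1 + x)²) (R(U, x) = -20 + 5*((((-1 + x)² - 2) + U)*x + 16) = -20 + 5*(((-2 + (-1 + x)²) + U)*x + 16) = -20 + 5*((-2 + U + (-1 + x)²)*x + 16) = -20 + 5*(x*(-2 + U + (-1 + x)²) + 16) = -20 + 5*(16 + x*(-2 + U + (-1 + x)²)) = -20 + (80 + 5*x*(-2 + U + (-1 + x)²)) = 60 + 5*x*(-2 + U + (-1 + x)²))
(R(-7, -6) + 11)*49 = ((60 - 10*(-6) + 5*(-7)*(-6) + 5*(-6)*(-1 - 6)²) + 11)*49 = ((60 + 60 + 210 + 5*(-6)*(-7)²) + 11)*49 = ((60 + 60 + 210 + 5*(-6)*49) + 11)*49 = ((60 + 60 + 210 - 1470) + 11)*49 = (-1140 + 11)*49 = -1129*49 = -55321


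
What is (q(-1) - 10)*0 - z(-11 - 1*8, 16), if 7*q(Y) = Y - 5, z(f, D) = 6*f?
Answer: 114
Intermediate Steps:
q(Y) = -5/7 + Y/7 (q(Y) = (Y - 5)/7 = (-5 + Y)/7 = -5/7 + Y/7)
(q(-1) - 10)*0 - z(-11 - 1*8, 16) = ((-5/7 + (⅐)*(-1)) - 10)*0 - 6*(-11 - 1*8) = ((-5/7 - ⅐) - 10)*0 - 6*(-11 - 8) = (-6/7 - 10)*0 - 6*(-19) = -76/7*0 - 1*(-114) = 0 + 114 = 114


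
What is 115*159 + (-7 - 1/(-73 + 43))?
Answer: 548341/30 ≈ 18278.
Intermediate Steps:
115*159 + (-7 - 1/(-73 + 43)) = 18285 + (-7 - 1/(-30)) = 18285 + (-7 - 1*(-1/30)) = 18285 + (-7 + 1/30) = 18285 - 209/30 = 548341/30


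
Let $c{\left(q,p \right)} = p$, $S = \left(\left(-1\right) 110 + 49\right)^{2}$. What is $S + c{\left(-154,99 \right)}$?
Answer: $3820$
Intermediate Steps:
$S = 3721$ ($S = \left(-110 + 49\right)^{2} = \left(-61\right)^{2} = 3721$)
$S + c{\left(-154,99 \right)} = 3721 + 99 = 3820$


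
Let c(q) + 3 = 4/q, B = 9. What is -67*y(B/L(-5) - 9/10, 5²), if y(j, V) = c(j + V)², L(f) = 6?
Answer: -554827/1024 ≈ -541.82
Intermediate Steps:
c(q) = -3 + 4/q
y(j, V) = (-3 + 4/(V + j))² (y(j, V) = (-3 + 4/(j + V))² = (-3 + 4/(V + j))²)
-67*y(B/L(-5) - 9/10, 5²) = -67*(3 - 4/(5² + (9/6 - 9/10)))² = -67*(3 - 4/(25 + (9*(⅙) - 9*⅒)))² = -67*(3 - 4/(25 + (3/2 - 9/10)))² = -67*(3 - 4/(25 + ⅗))² = -67*(3 - 4/128/5)² = -67*(3 - 4*5/128)² = -67*(3 - 5/32)² = -67*(91/32)² = -67*8281/1024 = -554827/1024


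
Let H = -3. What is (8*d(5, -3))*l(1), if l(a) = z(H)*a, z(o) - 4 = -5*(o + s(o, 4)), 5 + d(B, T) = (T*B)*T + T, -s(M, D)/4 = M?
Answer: -12136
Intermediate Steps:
s(M, D) = -4*M
d(B, T) = -5 + T + B*T² (d(B, T) = -5 + ((T*B)*T + T) = -5 + ((B*T)*T + T) = -5 + (B*T² + T) = -5 + (T + B*T²) = -5 + T + B*T²)
z(o) = 4 + 15*o (z(o) = 4 - 5*(o - 4*o) = 4 - (-15)*o = 4 + 15*o)
l(a) = -41*a (l(a) = (4 + 15*(-3))*a = (4 - 45)*a = -41*a)
(8*d(5, -3))*l(1) = (8*(-5 - 3 + 5*(-3)²))*(-41*1) = (8*(-5 - 3 + 5*9))*(-41) = (8*(-5 - 3 + 45))*(-41) = (8*37)*(-41) = 296*(-41) = -12136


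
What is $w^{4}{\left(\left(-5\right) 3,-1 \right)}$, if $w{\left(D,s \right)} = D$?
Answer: $50625$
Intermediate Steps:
$w^{4}{\left(\left(-5\right) 3,-1 \right)} = \left(\left(-5\right) 3\right)^{4} = \left(-15\right)^{4} = 50625$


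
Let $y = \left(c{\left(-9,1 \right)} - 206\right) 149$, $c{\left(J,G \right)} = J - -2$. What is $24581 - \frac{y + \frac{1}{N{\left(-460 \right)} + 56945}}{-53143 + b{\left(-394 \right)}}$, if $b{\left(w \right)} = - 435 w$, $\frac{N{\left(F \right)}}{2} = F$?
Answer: $\frac{162845696195099}{6624788175} \approx 24581.0$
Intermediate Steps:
$c{\left(J,G \right)} = 2 + J$ ($c{\left(J,G \right)} = J + 2 = 2 + J$)
$N{\left(F \right)} = 2 F$
$y = -31737$ ($y = \left(\left(2 - 9\right) - 206\right) 149 = \left(-7 - 206\right) 149 = \left(-213\right) 149 = -31737$)
$24581 - \frac{y + \frac{1}{N{\left(-460 \right)} + 56945}}{-53143 + b{\left(-394 \right)}} = 24581 - \frac{-31737 + \frac{1}{2 \left(-460\right) + 56945}}{-53143 - -171390} = 24581 - \frac{-31737 + \frac{1}{-920 + 56945}}{-53143 + 171390} = 24581 - \frac{-31737 + \frac{1}{56025}}{118247} = 24581 - \left(-31737 + \frac{1}{56025}\right) \frac{1}{118247} = 24581 - \left(- \frac{1778065424}{56025}\right) \frac{1}{118247} = 24581 - - \frac{1778065424}{6624788175} = 24581 + \frac{1778065424}{6624788175} = \frac{162845696195099}{6624788175}$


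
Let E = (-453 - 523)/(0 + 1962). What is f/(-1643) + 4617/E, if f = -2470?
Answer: -7440396751/801784 ≈ -9279.8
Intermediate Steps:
E = -488/981 (E = -976/1962 = -976*1/1962 = -488/981 ≈ -0.49745)
f/(-1643) + 4617/E = -2470/(-1643) + 4617/(-488/981) = -2470*(-1/1643) + 4617*(-981/488) = 2470/1643 - 4529277/488 = -7440396751/801784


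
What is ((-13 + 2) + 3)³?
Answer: -512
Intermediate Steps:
((-13 + 2) + 3)³ = (-11 + 3)³ = (-8)³ = -512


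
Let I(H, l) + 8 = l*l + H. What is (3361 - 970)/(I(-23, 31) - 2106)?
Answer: -797/392 ≈ -2.0332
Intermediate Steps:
I(H, l) = -8 + H + l² (I(H, l) = -8 + (l*l + H) = -8 + (l² + H) = -8 + (H + l²) = -8 + H + l²)
(3361 - 970)/(I(-23, 31) - 2106) = (3361 - 970)/((-8 - 23 + 31²) - 2106) = 2391/((-8 - 23 + 961) - 2106) = 2391/(930 - 2106) = 2391/(-1176) = 2391*(-1/1176) = -797/392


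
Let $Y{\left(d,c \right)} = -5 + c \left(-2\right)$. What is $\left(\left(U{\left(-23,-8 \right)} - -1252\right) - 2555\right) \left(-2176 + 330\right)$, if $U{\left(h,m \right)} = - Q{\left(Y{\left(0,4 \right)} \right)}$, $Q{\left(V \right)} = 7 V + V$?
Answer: $2213354$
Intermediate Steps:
$Y{\left(d,c \right)} = -5 - 2 c$
$Q{\left(V \right)} = 8 V$
$U{\left(h,m \right)} = 104$ ($U{\left(h,m \right)} = - 8 \left(-5 - 8\right) = - 8 \left(-13\right) = \left(-1\right) \left(-104\right) = 104$)
$\left(\left(U{\left(-23,-8 \right)} - -1252\right) - 2555\right) \left(-2176 + 330\right) = \left(\left(104 - -1252\right) - 2555\right) \left(-2176 + 330\right) = \left(\left(104 + 1252\right) - 2555\right) \left(-1846\right) = \left(1356 - 2555\right) \left(-1846\right) = \left(-1199\right) \left(-1846\right) = 2213354$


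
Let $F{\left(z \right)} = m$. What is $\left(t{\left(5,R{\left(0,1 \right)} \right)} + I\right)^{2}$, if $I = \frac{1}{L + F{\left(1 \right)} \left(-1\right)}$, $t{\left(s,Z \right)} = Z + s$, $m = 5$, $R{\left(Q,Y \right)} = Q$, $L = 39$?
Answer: $\frac{29241}{1156} \approx 25.295$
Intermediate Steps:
$F{\left(z \right)} = 5$
$I = \frac{1}{34}$ ($I = \frac{1}{39 + 5 \left(-1\right)} = \frac{1}{39 - 5} = \frac{1}{34} \approx 0.029412$)
$\left(t{\left(5,R{\left(0,1 \right)} \right)} + I\right)^{2} = \left(\left(0 + 5\right) + \frac{1}{34}\right)^{2} = \left(5 + \frac{1}{34}\right)^{2} = \left(\frac{171}{34}\right)^{2} = \frac{29241}{1156}$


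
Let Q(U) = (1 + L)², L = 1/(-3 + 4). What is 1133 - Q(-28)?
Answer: 1129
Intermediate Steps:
L = 1 (L = 1/1 = 1)
Q(U) = 4 (Q(U) = (1 + 1)² = 2² = 4)
1133 - Q(-28) = 1133 - 1*4 = 1133 - 4 = 1129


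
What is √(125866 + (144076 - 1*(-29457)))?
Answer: √299399 ≈ 547.17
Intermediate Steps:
√(125866 + (144076 - 1*(-29457))) = √(125866 + (144076 + 29457)) = √(125866 + 173533) = √299399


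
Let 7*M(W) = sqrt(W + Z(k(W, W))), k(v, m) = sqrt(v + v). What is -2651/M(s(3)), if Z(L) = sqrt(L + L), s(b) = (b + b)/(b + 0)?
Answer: -18557/2 ≈ -9278.5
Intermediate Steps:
k(v, m) = sqrt(2)*sqrt(v) (k(v, m) = sqrt(2*v) = sqrt(2)*sqrt(v))
s(b) = 2 (s(b) = (2*b)/b = 2)
Z(L) = sqrt(2)*sqrt(L) (Z(L) = sqrt(2*L) = sqrt(2)*sqrt(L))
M(W) = sqrt(W + 2**(3/4)*W**(1/4))/7 (M(W) = sqrt(W + sqrt(2)*sqrt(sqrt(2)*sqrt(W)))/7 = sqrt(W + sqrt(2)*(2**(1/4)*W**(1/4)))/7 = sqrt(W + 2**(3/4)*W**(1/4))/7)
-2651/M(s(3)) = -2651*7/sqrt(2 + 2**(3/4)*2**(1/4)) = -2651*7/sqrt(2 + 2) = -2651/(sqrt(4)/7) = -2651/((1/7)*2) = -2651/2/7 = -2651*7/2 = -18557/2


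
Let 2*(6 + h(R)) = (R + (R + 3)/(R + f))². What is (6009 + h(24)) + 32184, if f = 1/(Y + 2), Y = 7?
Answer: 3626088687/94178 ≈ 38503.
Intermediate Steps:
f = ⅑ (f = 1/(7 + 2) = 1/9 = ⅑ ≈ 0.11111)
h(R) = -6 + (R + (3 + R)/(⅑ + R))²/2 (h(R) = -6 + (R + (R + 3)/(R + ⅑))²/2 = -6 + (R + (3 + R)/(⅑ + R))²/2)
(6009 + h(24)) + 32184 = (6009 + (-6 + (27 + 9*24² + 10*24)²/(2*(1 + 9*24)²))) + 32184 = (6009 + (-6 + (27 + 9*576 + 240)²/(2*(1 + 216)²))) + 32184 = (6009 + (-6 + (½)*(27 + 5184 + 240)²/217²)) + 32184 = (6009 + (-6 + (½)*(1/47089)*5451²)) + 32184 = (6009 + (-6 + (½)*(1/47089)*29713401)) + 32184 = (6009 + (-6 + 29713401/94178)) + 32184 = (6009 + 29148333/94178) + 32184 = 595063935/94178 + 32184 = 3626088687/94178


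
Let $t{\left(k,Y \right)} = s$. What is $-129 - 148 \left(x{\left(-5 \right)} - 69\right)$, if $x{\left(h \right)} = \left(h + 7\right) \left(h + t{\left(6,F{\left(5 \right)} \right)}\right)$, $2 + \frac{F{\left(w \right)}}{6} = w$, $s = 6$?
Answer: $9787$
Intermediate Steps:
$F{\left(w \right)} = -12 + 6 w$
$t{\left(k,Y \right)} = 6$
$x{\left(h \right)} = \left(6 + h\right) \left(7 + h\right)$ ($x{\left(h \right)} = \left(h + 7\right) \left(h + 6\right) = \left(7 + h\right) \left(6 + h\right) = \left(6 + h\right) \left(7 + h\right)$)
$-129 - 148 \left(x{\left(-5 \right)} - 69\right) = -129 - 148 \left(\left(42 + \left(-5\right)^{2} + 13 \left(-5\right)\right) - 69\right) = -129 - 148 \left(\left(42 + 25 - 65\right) - 69\right) = -129 - 148 \left(2 - 69\right) = -129 - -9916 = -129 + 9916 = 9787$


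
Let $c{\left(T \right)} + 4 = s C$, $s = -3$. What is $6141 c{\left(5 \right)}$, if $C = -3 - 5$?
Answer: $122820$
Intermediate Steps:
$C = -8$
$c{\left(T \right)} = 20$ ($c{\left(T \right)} = -4 - -24 = -4 + 24 = 20$)
$6141 c{\left(5 \right)} = 6141 \cdot 20 = 122820$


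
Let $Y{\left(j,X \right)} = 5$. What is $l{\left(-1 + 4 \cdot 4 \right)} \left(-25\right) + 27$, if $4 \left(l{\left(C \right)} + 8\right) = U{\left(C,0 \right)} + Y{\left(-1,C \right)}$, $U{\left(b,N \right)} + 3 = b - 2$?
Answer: $\frac{533}{4} \approx 133.25$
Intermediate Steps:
$U{\left(b,N \right)} = -5 + b$ ($U{\left(b,N \right)} = -3 + \left(b - 2\right) = -3 + \left(-2 + b\right) = -5 + b$)
$l{\left(C \right)} = -8 + \frac{C}{4}$ ($l{\left(C \right)} = -8 + \frac{\left(-5 + C\right) + 5}{4} = -8 + \frac{C}{4}$)
$l{\left(-1 + 4 \cdot 4 \right)} \left(-25\right) + 27 = \left(-8 + \frac{-1 + 4 \cdot 4}{4}\right) \left(-25\right) + 27 = \left(-8 + \frac{-1 + 16}{4}\right) \left(-25\right) + 27 = \left(-8 + \frac{1}{4} \cdot 15\right) \left(-25\right) + 27 = \left(-8 + \frac{15}{4}\right) \left(-25\right) + 27 = \left(- \frac{17}{4}\right) \left(-25\right) + 27 = \frac{425}{4} + 27 = \frac{533}{4}$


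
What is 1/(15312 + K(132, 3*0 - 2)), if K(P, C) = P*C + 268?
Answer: 1/15316 ≈ 6.5291e-5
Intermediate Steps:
K(P, C) = 268 + C*P (K(P, C) = C*P + 268 = 268 + C*P)
1/(15312 + K(132, 3*0 - 2)) = 1/(15312 + (268 + (3*0 - 2)*132)) = 1/(15312 + (268 + (0 - 2)*132)) = 1/(15312 + (268 - 2*132)) = 1/(15312 + (268 - 264)) = 1/(15312 + 4) = 1/15316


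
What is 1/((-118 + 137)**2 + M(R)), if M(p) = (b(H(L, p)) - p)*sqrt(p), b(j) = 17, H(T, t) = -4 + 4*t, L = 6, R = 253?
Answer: -361/13960767 - 236*sqrt(253)/13960767 ≈ -0.00029474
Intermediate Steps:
M(p) = sqrt(p)*(17 - p) (M(p) = (17 - p)*sqrt(p) = sqrt(p)*(17 - p))
1/((-118 + 137)**2 + M(R)) = 1/((-118 + 137)**2 + sqrt(253)*(17 - 1*253)) = 1/(19**2 + sqrt(253)*(17 - 253)) = 1/(361 + sqrt(253)*(-236)) = 1/(361 - 236*sqrt(253))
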